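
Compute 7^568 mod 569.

1

7^1 ≡ 7 (mod 569)
7^2 ≡ 7^2 = 49 ≡ 49 (mod 569)
7^4 ≡ 49^2 = 2401 ≡ 125 (mod 569)
7^8 ≡ 125^2 = 15625 ≡ 262 (mod 569)
7^16 ≡ 262^2 = 68644 ≡ 364 (mod 569)
7^32 ≡ 364^2 = 132496 ≡ 488 (mod 569)
7^64 ≡ 488^2 = 238144 ≡ 302 (mod 569)
7^128 ≡ 302^2 = 91204 ≡ 164 (mod 569)
7^256 ≡ 164^2 = 26896 ≡ 153 (mod 569)
7^512 ≡ 153^2 = 23409 ≡ 80 (mod 569)
568 = 512 + 32 + 16 + 8 in binary powers of 2.
So 7^568 ≡ 80 · 488 · 364 · 262 ≡ 1 (mod 569).
Since the result is 1, base 7 gives no evidence that 569 is composite.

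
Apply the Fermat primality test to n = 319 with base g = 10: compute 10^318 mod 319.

10^1 ≡ 10 (mod 319)
10^2 ≡ 10^2 = 100 ≡ 100 (mod 319)
10^4 ≡ 100^2 = 10000 ≡ 111 (mod 319)
10^8 ≡ 111^2 = 12321 ≡ 199 (mod 319)
10^16 ≡ 199^2 = 39601 ≡ 45 (mod 319)
10^32 ≡ 45^2 = 2025 ≡ 111 (mod 319)
10^64 ≡ 111^2 = 12321 ≡ 199 (mod 319)
10^128 ≡ 199^2 = 39601 ≡ 45 (mod 319)
10^256 ≡ 45^2 = 2025 ≡ 111 (mod 319)
318 = 256 + 32 + 16 + 8 + 4 + 2 in binary powers of 2.
So 10^318 ≡ 111 · 111 · 45 · 199 · 111 · 100 ≡ 122 (mod 319).
Since 122 ≠ 1, base 10 is a Fermat witness: 319 is composite.

122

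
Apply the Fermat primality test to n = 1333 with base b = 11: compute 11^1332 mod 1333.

78

11^1 ≡ 11 (mod 1333)
11^2 ≡ 11^2 = 121 ≡ 121 (mod 1333)
11^4 ≡ 121^2 = 14641 ≡ 1311 (mod 1333)
11^8 ≡ 1311^2 = 1718721 ≡ 484 (mod 1333)
11^16 ≡ 484^2 = 234256 ≡ 981 (mod 1333)
11^32 ≡ 981^2 = 962361 ≡ 1268 (mod 1333)
11^64 ≡ 1268^2 = 1607824 ≡ 226 (mod 1333)
11^128 ≡ 226^2 = 51076 ≡ 422 (mod 1333)
11^256 ≡ 422^2 = 178084 ≡ 795 (mod 1333)
11^512 ≡ 795^2 = 632025 ≡ 183 (mod 1333)
11^1024 ≡ 183^2 = 33489 ≡ 164 (mod 1333)
1332 = 1024 + 256 + 32 + 16 + 4 in binary powers of 2.
So 11^1332 ≡ 164 · 795 · 1268 · 981 · 1311 ≡ 78 (mod 1333).
Since 78 ≠ 1, base 11 is a Fermat witness: 1333 is composite.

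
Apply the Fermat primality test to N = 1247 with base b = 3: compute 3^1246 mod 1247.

608

3^1 ≡ 3 (mod 1247)
3^2 ≡ 3^2 = 9 ≡ 9 (mod 1247)
3^4 ≡ 9^2 = 81 ≡ 81 (mod 1247)
3^8 ≡ 81^2 = 6561 ≡ 326 (mod 1247)
3^16 ≡ 326^2 = 106276 ≡ 281 (mod 1247)
3^32 ≡ 281^2 = 78961 ≡ 400 (mod 1247)
3^64 ≡ 400^2 = 160000 ≡ 384 (mod 1247)
3^128 ≡ 384^2 = 147456 ≡ 310 (mod 1247)
3^256 ≡ 310^2 = 96100 ≡ 81 (mod 1247)
3^512 ≡ 81^2 = 6561 ≡ 326 (mod 1247)
3^1024 ≡ 326^2 = 106276 ≡ 281 (mod 1247)
1246 = 1024 + 128 + 64 + 16 + 8 + 4 + 2 in binary powers of 2.
So 3^1246 ≡ 281 · 310 · 384 · 281 · 326 · 81 · 9 ≡ 608 (mod 1247).
Since 608 ≠ 1, base 3 is a Fermat witness: 1247 is composite.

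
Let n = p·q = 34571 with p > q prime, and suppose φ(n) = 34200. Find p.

φ(n) = (p−1)(q−1) = n − (p+q) + 1, so p + q = 34571 − 34200 + 1 = 372.
p and q are the roots of t² − 372t + 34571 = 0.
Discriminant: 372² − 4·34571 = 138384 − 138284 = 100; √100 = 10.
q = (372 − 10)/2 = 181, p = (372 + 10)/2 = 191.
Check: 181 · 191 = 34571.

191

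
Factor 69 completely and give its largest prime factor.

69 = 3 · 23
23 is prime.
So 69 = 3 · 23; the largest prime factor is 23.

23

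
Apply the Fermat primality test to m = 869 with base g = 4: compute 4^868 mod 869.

9

4^1 ≡ 4 (mod 869)
4^2 ≡ 4^2 = 16 ≡ 16 (mod 869)
4^4 ≡ 16^2 = 256 ≡ 256 (mod 869)
4^8 ≡ 256^2 = 65536 ≡ 361 (mod 869)
4^16 ≡ 361^2 = 130321 ≡ 840 (mod 869)
4^32 ≡ 840^2 = 705600 ≡ 841 (mod 869)
4^64 ≡ 841^2 = 707281 ≡ 784 (mod 869)
4^128 ≡ 784^2 = 614656 ≡ 273 (mod 869)
4^256 ≡ 273^2 = 74529 ≡ 664 (mod 869)
4^512 ≡ 664^2 = 440896 ≡ 313 (mod 869)
868 = 512 + 256 + 64 + 32 + 4 in binary powers of 2.
So 4^868 ≡ 313 · 664 · 784 · 841 · 256 ≡ 9 (mod 869).
Since 9 ≠ 1, base 4 is a Fermat witness: 869 is composite.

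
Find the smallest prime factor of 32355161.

79

32355161 is odd.
Digit sum 26, not divisible by 3.
Ends in 1: not divisible by 5.
7: 32355161 = 7·4622165 + 6
11: 32355161 = 11·2941378 + 3
13: 32355161 = 13·2488858 + 7
17: 32355161 = 17·1903244 + 13
19: 32355161 = 19·1702903 + 4
23: 32355161 = 23·1406746 + 3
29: 32355161 = 29·1115695 + 6
31: 32355161 = 31·1043714 + 27
37: 32355161 = 37·874463 + 30
41: 32355161 = 41·789150 + 11
43: 32355161 = 43·752445 + 26
47: 32355161 = 47·688407 + 32
53: 32355161 = 53·610474 + 39
59: 32355161 = 59·548392 + 33
61: 32355161 = 61·530412 + 29
67: 32355161 = 67·482912 + 57
71: 32355161 = 71·455706 + 35
73: 32355161 = 73·443221 + 28
79: 32355161 = 79·409559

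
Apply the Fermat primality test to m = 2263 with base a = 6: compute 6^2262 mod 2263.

6^1 ≡ 6 (mod 2263)
6^2 ≡ 6^2 = 36 ≡ 36 (mod 2263)
6^4 ≡ 36^2 = 1296 ≡ 1296 (mod 2263)
6^8 ≡ 1296^2 = 1679616 ≡ 470 (mod 2263)
6^16 ≡ 470^2 = 220900 ≡ 1389 (mod 2263)
6^32 ≡ 1389^2 = 1929321 ≡ 1245 (mod 2263)
6^64 ≡ 1245^2 = 1550025 ≡ 2133 (mod 2263)
6^128 ≡ 2133^2 = 4549689 ≡ 1059 (mod 2263)
6^256 ≡ 1059^2 = 1121481 ≡ 1296 (mod 2263)
6^512 ≡ 1296^2 = 1679616 ≡ 470 (mod 2263)
6^1024 ≡ 470^2 = 220900 ≡ 1389 (mod 2263)
6^2048 ≡ 1389^2 = 1929321 ≡ 1245 (mod 2263)
2262 = 2048 + 128 + 64 + 16 + 4 + 2 in binary powers of 2.
So 6^2262 ≡ 1245 · 1059 · 2133 · 1389 · 1296 · 36 ≡ 2109 (mod 2263).
Since 2109 ≠ 1, base 6 is a Fermat witness: 2263 is composite.

2109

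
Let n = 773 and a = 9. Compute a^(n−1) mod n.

1

9^1 ≡ 9 (mod 773)
9^2 ≡ 9^2 = 81 ≡ 81 (mod 773)
9^4 ≡ 81^2 = 6561 ≡ 377 (mod 773)
9^8 ≡ 377^2 = 142129 ≡ 670 (mod 773)
9^16 ≡ 670^2 = 448900 ≡ 560 (mod 773)
9^32 ≡ 560^2 = 313600 ≡ 535 (mod 773)
9^64 ≡ 535^2 = 286225 ≡ 215 (mod 773)
9^128 ≡ 215^2 = 46225 ≡ 618 (mod 773)
9^256 ≡ 618^2 = 381924 ≡ 62 (mod 773)
9^512 ≡ 62^2 = 3844 ≡ 752 (mod 773)
772 = 512 + 256 + 4 in binary powers of 2.
So 9^772 ≡ 752 · 62 · 377 ≡ 1 (mod 773).
Since the result is 1, base 9 gives no evidence that 773 is composite.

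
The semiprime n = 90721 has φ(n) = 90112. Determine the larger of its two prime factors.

353

φ(n) = (p−1)(q−1) = n − (p+q) + 1, so p + q = 90721 − 90112 + 1 = 610.
p and q are the roots of t² − 610t + 90721 = 0.
Discriminant: 610² − 4·90721 = 372100 − 362884 = 9216; √9216 = 96.
q = (610 − 96)/2 = 257, p = (610 + 96)/2 = 353.
Check: 257 · 353 = 90721.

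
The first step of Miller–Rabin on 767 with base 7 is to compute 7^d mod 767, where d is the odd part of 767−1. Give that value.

652

767 − 1 = 766 = 2^1 · 383, so d = 383.
7^1 ≡ 7 (mod 767)
7^2 ≡ 7^2 = 49 ≡ 49 (mod 767)
7^4 ≡ 49^2 = 2401 ≡ 100 (mod 767)
7^8 ≡ 100^2 = 10000 ≡ 29 (mod 767)
7^16 ≡ 29^2 = 841 ≡ 74 (mod 767)
7^32 ≡ 74^2 = 5476 ≡ 107 (mod 767)
7^64 ≡ 107^2 = 11449 ≡ 711 (mod 767)
7^128 ≡ 711^2 = 505521 ≡ 68 (mod 767)
7^256 ≡ 68^2 = 4624 ≡ 22 (mod 767)
383 = 256 + 64 + 32 + 16 + 8 + 4 + 2 + 1 in binary powers of 2.
So 7^383 ≡ 22 · 711 · 107 · 74 · 29 · 100 · 49 · 7 ≡ 652 (mod 767).
Squaring chain: 652; never reaches −1, so base 7 is a Miller–Rabin witness that 767 is composite.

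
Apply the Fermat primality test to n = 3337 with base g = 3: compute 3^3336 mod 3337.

3^1 ≡ 3 (mod 3337)
3^2 ≡ 3^2 = 9 ≡ 9 (mod 3337)
3^4 ≡ 9^2 = 81 ≡ 81 (mod 3337)
3^8 ≡ 81^2 = 6561 ≡ 3224 (mod 3337)
3^16 ≡ 3224^2 = 10394176 ≡ 2758 (mod 3337)
3^32 ≡ 2758^2 = 7606564 ≡ 1541 (mod 3337)
3^64 ≡ 1541^2 = 2374681 ≡ 2074 (mod 3337)
3^128 ≡ 2074^2 = 4301476 ≡ 83 (mod 3337)
3^256 ≡ 83^2 = 6889 ≡ 215 (mod 3337)
3^512 ≡ 215^2 = 46225 ≡ 2844 (mod 3337)
3^1024 ≡ 2844^2 = 8088336 ≡ 2785 (mod 3337)
3^2048 ≡ 2785^2 = 7756225 ≡ 1037 (mod 3337)
3336 = 2048 + 1024 + 256 + 8 in binary powers of 2.
So 3^3336 ≡ 1037 · 2785 · 215 · 3224 ≡ 144 (mod 3337).
Since 144 ≠ 1, base 3 is a Fermat witness: 3337 is composite.

144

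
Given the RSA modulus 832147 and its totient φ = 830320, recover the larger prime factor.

971

φ(n) = (p−1)(q−1) = n − (p+q) + 1, so p + q = 832147 − 830320 + 1 = 1828.
p and q are the roots of t² − 1828t + 832147 = 0.
Discriminant: 1828² − 4·832147 = 3341584 − 3328588 = 12996; √12996 = 114.
q = (1828 − 114)/2 = 857, p = (1828 + 114)/2 = 971.
Check: 857 · 971 = 832147.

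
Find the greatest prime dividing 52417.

52417 = 23 · 2279
2279 = 43 · 53
53 is prime.
So 52417 = 23 · 43 · 53; the largest prime factor is 53.

53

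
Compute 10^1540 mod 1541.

1243

10^1 ≡ 10 (mod 1541)
10^2 ≡ 10^2 = 100 ≡ 100 (mod 1541)
10^4 ≡ 100^2 = 10000 ≡ 754 (mod 1541)
10^8 ≡ 754^2 = 568516 ≡ 1428 (mod 1541)
10^16 ≡ 1428^2 = 2039184 ≡ 441 (mod 1541)
10^32 ≡ 441^2 = 194481 ≡ 315 (mod 1541)
10^64 ≡ 315^2 = 99225 ≡ 601 (mod 1541)
10^128 ≡ 601^2 = 361201 ≡ 607 (mod 1541)
10^256 ≡ 607^2 = 368449 ≡ 150 (mod 1541)
10^512 ≡ 150^2 = 22500 ≡ 926 (mod 1541)
10^1024 ≡ 926^2 = 857476 ≡ 680 (mod 1541)
1540 = 1024 + 512 + 4 in binary powers of 2.
So 10^1540 ≡ 680 · 926 · 754 ≡ 1243 (mod 1541).
Since 1243 ≠ 1, base 10 is a Fermat witness: 1541 is composite.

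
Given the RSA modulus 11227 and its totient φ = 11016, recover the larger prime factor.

109

φ(n) = (p−1)(q−1) = n − (p+q) + 1, so p + q = 11227 − 11016 + 1 = 212.
p and q are the roots of t² − 212t + 11227 = 0.
Discriminant: 212² − 4·11227 = 44944 − 44908 = 36; √36 = 6.
q = (212 − 6)/2 = 103, p = (212 + 6)/2 = 109.
Check: 103 · 109 = 11227.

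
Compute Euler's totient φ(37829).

32400

Factor: 37829 = 11 · 19 · 181.
φ(37829) = (11−1) · (19−1) · (181−1) = 10 · 18 · 180 = 32400.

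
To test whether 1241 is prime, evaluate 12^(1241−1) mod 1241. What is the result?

12^1 ≡ 12 (mod 1241)
12^2 ≡ 12^2 = 144 ≡ 144 (mod 1241)
12^4 ≡ 144^2 = 20736 ≡ 880 (mod 1241)
12^8 ≡ 880^2 = 774400 ≡ 16 (mod 1241)
12^16 ≡ 16^2 = 256 ≡ 256 (mod 1241)
12^32 ≡ 256^2 = 65536 ≡ 1004 (mod 1241)
12^64 ≡ 1004^2 = 1008016 ≡ 324 (mod 1241)
12^128 ≡ 324^2 = 104976 ≡ 732 (mod 1241)
12^256 ≡ 732^2 = 535824 ≡ 953 (mod 1241)
12^512 ≡ 953^2 = 908209 ≡ 1038 (mod 1241)
12^1024 ≡ 1038^2 = 1077444 ≡ 256 (mod 1241)
1240 = 1024 + 128 + 64 + 16 + 8 in binary powers of 2.
So 12^1240 ≡ 256 · 732 · 324 · 256 · 16 ≡ 475 (mod 1241).
Since 475 ≠ 1, base 12 is a Fermat witness: 1241 is composite.

475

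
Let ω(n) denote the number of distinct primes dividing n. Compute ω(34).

2

34 = 2 · 17
34 = 2 · 17, which has 2 distinct prime factors.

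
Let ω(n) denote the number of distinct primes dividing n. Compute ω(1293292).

1293292 = 2^2 · 323323
323323 = 7 · 46189
46189 = 11 · 4199
4199 = 13 · 323
323 = 17 · 19
1293292 = 2^2 · 7 · 11 · 13 · 17 · 19, which has 6 distinct prime factors.

6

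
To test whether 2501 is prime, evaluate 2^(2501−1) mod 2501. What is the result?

2^1 ≡ 2 (mod 2501)
2^2 ≡ 2^2 = 4 ≡ 4 (mod 2501)
2^4 ≡ 4^2 = 16 ≡ 16 (mod 2501)
2^8 ≡ 16^2 = 256 ≡ 256 (mod 2501)
2^16 ≡ 256^2 = 65536 ≡ 510 (mod 2501)
2^32 ≡ 510^2 = 260100 ≡ 2497 (mod 2501)
2^64 ≡ 2497^2 = 6235009 ≡ 16 (mod 2501)
2^128 ≡ 16^2 = 256 ≡ 256 (mod 2501)
2^256 ≡ 256^2 = 65536 ≡ 510 (mod 2501)
2^512 ≡ 510^2 = 260100 ≡ 2497 (mod 2501)
2^1024 ≡ 2497^2 = 6235009 ≡ 16 (mod 2501)
2^2048 ≡ 16^2 = 256 ≡ 256 (mod 2501)
2500 = 2048 + 256 + 128 + 64 + 4 in binary powers of 2.
So 2^2500 ≡ 256 · 510 · 256 · 16 · 16 ≡ 1477 (mod 2501).
Since 1477 ≠ 1, base 2 is a Fermat witness: 2501 is composite.

1477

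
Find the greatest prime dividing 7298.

89

7298 = 2 · 3649
3649 = 41 · 89
89 is prime.
So 7298 = 2 · 41 · 89; the largest prime factor is 89.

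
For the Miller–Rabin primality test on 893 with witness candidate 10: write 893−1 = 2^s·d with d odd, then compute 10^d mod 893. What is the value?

775

893 − 1 = 892 = 2^2 · 223, so d = 223.
10^1 ≡ 10 (mod 893)
10^2 ≡ 10^2 = 100 ≡ 100 (mod 893)
10^4 ≡ 100^2 = 10000 ≡ 177 (mod 893)
10^8 ≡ 177^2 = 31329 ≡ 74 (mod 893)
10^16 ≡ 74^2 = 5476 ≡ 118 (mod 893)
10^32 ≡ 118^2 = 13924 ≡ 529 (mod 893)
10^64 ≡ 529^2 = 279841 ≡ 332 (mod 893)
10^128 ≡ 332^2 = 110224 ≡ 385 (mod 893)
223 = 128 + 64 + 16 + 8 + 4 + 2 + 1 in binary powers of 2.
So 10^223 ≡ 385 · 332 · 118 · 74 · 177 · 100 · 10 ≡ 775 (mod 893).
Squaring chain: 775 → 529; never reaches −1, so base 10 is a Miller–Rabin witness that 893 is composite.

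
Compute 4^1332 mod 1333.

16

4^1 ≡ 4 (mod 1333)
4^2 ≡ 4^2 = 16 ≡ 16 (mod 1333)
4^4 ≡ 16^2 = 256 ≡ 256 (mod 1333)
4^8 ≡ 256^2 = 65536 ≡ 219 (mod 1333)
4^16 ≡ 219^2 = 47961 ≡ 1306 (mod 1333)
4^32 ≡ 1306^2 = 1705636 ≡ 729 (mod 1333)
4^64 ≡ 729^2 = 531441 ≡ 907 (mod 1333)
4^128 ≡ 907^2 = 822649 ≡ 188 (mod 1333)
4^256 ≡ 188^2 = 35344 ≡ 686 (mod 1333)
4^512 ≡ 686^2 = 470596 ≡ 47 (mod 1333)
4^1024 ≡ 47^2 = 2209 ≡ 876 (mod 1333)
1332 = 1024 + 256 + 32 + 16 + 4 in binary powers of 2.
So 4^1332 ≡ 876 · 686 · 729 · 1306 · 256 ≡ 16 (mod 1333).
Since 16 ≠ 1, base 4 is a Fermat witness: 1333 is composite.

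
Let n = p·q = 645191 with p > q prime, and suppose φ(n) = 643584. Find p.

839

φ(n) = (p−1)(q−1) = n − (p+q) + 1, so p + q = 645191 − 643584 + 1 = 1608.
p and q are the roots of t² − 1608t + 645191 = 0.
Discriminant: 1608² − 4·645191 = 2585664 − 2580764 = 4900; √4900 = 70.
q = (1608 − 70)/2 = 769, p = (1608 + 70)/2 = 839.
Check: 769 · 839 = 645191.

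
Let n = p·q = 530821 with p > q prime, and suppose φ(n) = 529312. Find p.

φ(n) = (p−1)(q−1) = n − (p+q) + 1, so p + q = 530821 − 529312 + 1 = 1510.
p and q are the roots of t² − 1510t + 530821 = 0.
Discriminant: 1510² − 4·530821 = 2280100 − 2123284 = 156816; √156816 = 396.
q = (1510 − 396)/2 = 557, p = (1510 + 396)/2 = 953.
Check: 557 · 953 = 530821.

953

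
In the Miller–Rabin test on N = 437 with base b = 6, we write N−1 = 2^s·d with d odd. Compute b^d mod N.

437 − 1 = 436 = 2^2 · 109, so d = 109.
6^1 ≡ 6 (mod 437)
6^2 ≡ 6^2 = 36 ≡ 36 (mod 437)
6^4 ≡ 36^2 = 1296 ≡ 422 (mod 437)
6^8 ≡ 422^2 = 178084 ≡ 225 (mod 437)
6^16 ≡ 225^2 = 50625 ≡ 370 (mod 437)
6^32 ≡ 370^2 = 136900 ≡ 119 (mod 437)
6^64 ≡ 119^2 = 14161 ≡ 177 (mod 437)
109 = 64 + 32 + 8 + 4 + 1 in binary powers of 2.
So 6^109 ≡ 177 · 119 · 225 · 422 · 6 ≡ 234 (mod 437).
Squaring chain: 234 → 131; never reaches −1, so base 6 is a Miller–Rabin witness that 437 is composite.

234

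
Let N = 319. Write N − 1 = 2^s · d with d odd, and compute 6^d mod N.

178

319 − 1 = 318 = 2^1 · 159, so d = 159.
6^1 ≡ 6 (mod 319)
6^2 ≡ 6^2 = 36 ≡ 36 (mod 319)
6^4 ≡ 36^2 = 1296 ≡ 20 (mod 319)
6^8 ≡ 20^2 = 400 ≡ 81 (mod 319)
6^16 ≡ 81^2 = 6561 ≡ 181 (mod 319)
6^32 ≡ 181^2 = 32761 ≡ 223 (mod 319)
6^64 ≡ 223^2 = 49729 ≡ 284 (mod 319)
6^128 ≡ 284^2 = 80656 ≡ 268 (mod 319)
159 = 128 + 16 + 8 + 4 + 2 + 1 in binary powers of 2.
So 6^159 ≡ 268 · 181 · 81 · 20 · 36 · 6 ≡ 178 (mod 319).
Squaring chain: 178; never reaches −1, so base 6 is a Miller–Rabin witness that 319 is composite.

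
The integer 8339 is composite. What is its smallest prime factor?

31

8339 is odd.
Digit sum 23, not divisible by 3.
Ends in 9: not divisible by 5.
7: 8339 = 7·1191 + 2
11: 8339 = 11·758 + 1
13: 8339 = 13·641 + 6
17: 8339 = 17·490 + 9
19: 8339 = 19·438 + 17
23: 8339 = 23·362 + 13
29: 8339 = 29·287 + 16
31: 8339 = 31·269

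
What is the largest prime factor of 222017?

222017 = 53 · 4189
4189 = 59 · 71
71 is prime.
So 222017 = 53 · 59 · 71; the largest prime factor is 71.

71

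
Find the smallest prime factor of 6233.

23

6233 is odd.
Digit sum 14, not divisible by 3.
Ends in 3: not divisible by 5.
7: 6233 = 7·890 + 3
11: 6233 = 11·566 + 7
13: 6233 = 13·479 + 6
17: 6233 = 17·366 + 11
19: 6233 = 19·328 + 1
23: 6233 = 23·271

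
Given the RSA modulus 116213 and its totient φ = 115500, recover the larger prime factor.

463

φ(n) = (p−1)(q−1) = n − (p+q) + 1, so p + q = 116213 − 115500 + 1 = 714.
p and q are the roots of t² − 714t + 116213 = 0.
Discriminant: 714² − 4·116213 = 509796 − 464852 = 44944; √44944 = 212.
q = (714 − 212)/2 = 251, p = (714 + 212)/2 = 463.
Check: 251 · 463 = 116213.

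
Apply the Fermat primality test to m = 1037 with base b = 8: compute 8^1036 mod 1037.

8^1 ≡ 8 (mod 1037)
8^2 ≡ 8^2 = 64 ≡ 64 (mod 1037)
8^4 ≡ 64^2 = 4096 ≡ 985 (mod 1037)
8^8 ≡ 985^2 = 970225 ≡ 630 (mod 1037)
8^16 ≡ 630^2 = 396900 ≡ 766 (mod 1037)
8^32 ≡ 766^2 = 586756 ≡ 851 (mod 1037)
8^64 ≡ 851^2 = 724201 ≡ 375 (mod 1037)
8^128 ≡ 375^2 = 140625 ≡ 630 (mod 1037)
8^256 ≡ 630^2 = 396900 ≡ 766 (mod 1037)
8^512 ≡ 766^2 = 586756 ≡ 851 (mod 1037)
8^1024 ≡ 851^2 = 724201 ≡ 375 (mod 1037)
1036 = 1024 + 8 + 4 in binary powers of 2.
So 8^1036 ≡ 375 · 630 · 985 ≡ 339 (mod 1037).
Since 339 ≠ 1, base 8 is a Fermat witness: 1037 is composite.

339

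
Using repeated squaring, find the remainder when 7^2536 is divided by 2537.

7^1 ≡ 7 (mod 2537)
7^2 ≡ 7^2 = 49 ≡ 49 (mod 2537)
7^4 ≡ 49^2 = 2401 ≡ 2401 (mod 2537)
7^8 ≡ 2401^2 = 5764801 ≡ 737 (mod 2537)
7^16 ≡ 737^2 = 543169 ≡ 251 (mod 2537)
7^32 ≡ 251^2 = 63001 ≡ 2113 (mod 2537)
7^64 ≡ 2113^2 = 4464769 ≡ 2186 (mod 2537)
7^128 ≡ 2186^2 = 4778596 ≡ 1425 (mod 2537)
7^256 ≡ 1425^2 = 2030625 ≡ 1025 (mod 2537)
7^512 ≡ 1025^2 = 1050625 ≡ 307 (mod 2537)
7^1024 ≡ 307^2 = 94249 ≡ 380 (mod 2537)
7^2048 ≡ 380^2 = 144400 ≡ 2328 (mod 2537)
2536 = 2048 + 256 + 128 + 64 + 32 + 8 in binary powers of 2.
So 7^2536 ≡ 2328 · 1025 · 1425 · 2186 · 2113 · 737 ≡ 122 (mod 2537).
Since 122 ≠ 1, base 7 is a Fermat witness: 2537 is composite.

122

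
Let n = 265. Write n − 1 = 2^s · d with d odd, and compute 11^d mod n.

131

265 − 1 = 264 = 2^3 · 33, so d = 33.
11^1 ≡ 11 (mod 265)
11^2 ≡ 11^2 = 121 ≡ 121 (mod 265)
11^4 ≡ 121^2 = 14641 ≡ 66 (mod 265)
11^8 ≡ 66^2 = 4356 ≡ 116 (mod 265)
11^16 ≡ 116^2 = 13456 ≡ 206 (mod 265)
11^32 ≡ 206^2 = 42436 ≡ 36 (mod 265)
33 = 32 + 1 in binary powers of 2.
So 11^33 ≡ 36 · 11 ≡ 131 (mod 265).
Squaring chain: 131 → 201 → 121; never reaches −1, so base 11 is a Miller–Rabin witness that 265 is composite.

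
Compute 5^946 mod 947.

1

5^1 ≡ 5 (mod 947)
5^2 ≡ 5^2 = 25 ≡ 25 (mod 947)
5^4 ≡ 25^2 = 625 ≡ 625 (mod 947)
5^8 ≡ 625^2 = 390625 ≡ 461 (mod 947)
5^16 ≡ 461^2 = 212521 ≡ 393 (mod 947)
5^32 ≡ 393^2 = 154449 ≡ 88 (mod 947)
5^64 ≡ 88^2 = 7744 ≡ 168 (mod 947)
5^128 ≡ 168^2 = 28224 ≡ 761 (mod 947)
5^256 ≡ 761^2 = 579121 ≡ 504 (mod 947)
5^512 ≡ 504^2 = 254016 ≡ 220 (mod 947)
946 = 512 + 256 + 128 + 32 + 16 + 2 in binary powers of 2.
So 5^946 ≡ 220 · 504 · 761 · 88 · 393 · 25 ≡ 1 (mod 947).
Since the result is 1, base 5 gives no evidence that 947 is composite.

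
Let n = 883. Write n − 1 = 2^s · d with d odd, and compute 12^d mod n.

883 − 1 = 882 = 2^1 · 441, so d = 441.
12^1 ≡ 12 (mod 883)
12^2 ≡ 12^2 = 144 ≡ 144 (mod 883)
12^4 ≡ 144^2 = 20736 ≡ 427 (mod 883)
12^8 ≡ 427^2 = 182329 ≡ 431 (mod 883)
12^16 ≡ 431^2 = 185761 ≡ 331 (mod 883)
12^32 ≡ 331^2 = 109561 ≡ 69 (mod 883)
12^64 ≡ 69^2 = 4761 ≡ 346 (mod 883)
12^128 ≡ 346^2 = 119716 ≡ 511 (mod 883)
12^256 ≡ 511^2 = 261121 ≡ 636 (mod 883)
441 = 256 + 128 + 32 + 16 + 8 + 1 in binary powers of 2.
So 12^441 ≡ 636 · 511 · 69 · 331 · 431 · 12 ≡ 882 (mod 883).
Since 12^d ≡ 882 (mod 883), base 12 does not prove 883 composite.

882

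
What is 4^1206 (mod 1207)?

4^1 ≡ 4 (mod 1207)
4^2 ≡ 4^2 = 16 ≡ 16 (mod 1207)
4^4 ≡ 16^2 = 256 ≡ 256 (mod 1207)
4^8 ≡ 256^2 = 65536 ≡ 358 (mod 1207)
4^16 ≡ 358^2 = 128164 ≡ 222 (mod 1207)
4^32 ≡ 222^2 = 49284 ≡ 1004 (mod 1207)
4^64 ≡ 1004^2 = 1008016 ≡ 171 (mod 1207)
4^128 ≡ 171^2 = 29241 ≡ 273 (mod 1207)
4^256 ≡ 273^2 = 74529 ≡ 902 (mod 1207)
4^512 ≡ 902^2 = 813604 ≡ 86 (mod 1207)
4^1024 ≡ 86^2 = 7396 ≡ 154 (mod 1207)
1206 = 1024 + 128 + 32 + 16 + 4 + 2 in binary powers of 2.
So 4^1206 ≡ 154 · 273 · 1004 · 222 · 256 · 16 ≡ 577 (mod 1207).
Since 577 ≠ 1, base 4 is a Fermat witness: 1207 is composite.

577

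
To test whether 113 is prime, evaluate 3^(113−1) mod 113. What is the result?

1

3^1 ≡ 3 (mod 113)
3^2 ≡ 3^2 = 9 ≡ 9 (mod 113)
3^4 ≡ 9^2 = 81 ≡ 81 (mod 113)
3^8 ≡ 81^2 = 6561 ≡ 7 (mod 113)
3^16 ≡ 7^2 = 49 ≡ 49 (mod 113)
3^32 ≡ 49^2 = 2401 ≡ 28 (mod 113)
3^64 ≡ 28^2 = 784 ≡ 106 (mod 113)
112 = 64 + 32 + 16 in binary powers of 2.
So 3^112 ≡ 106 · 28 · 49 ≡ 1 (mod 113).
Since the result is 1, base 3 gives no evidence that 113 is composite.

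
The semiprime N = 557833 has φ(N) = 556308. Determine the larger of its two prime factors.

φ(n) = (p−1)(q−1) = n − (p+q) + 1, so p + q = 557833 − 556308 + 1 = 1526.
p and q are the roots of t² − 1526t + 557833 = 0.
Discriminant: 1526² − 4·557833 = 2328676 − 2231332 = 97344; √97344 = 312.
q = (1526 − 312)/2 = 607, p = (1526 + 312)/2 = 919.
Check: 607 · 919 = 557833.

919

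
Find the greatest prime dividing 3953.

67

3953 = 59 · 67
67 is prime.
So 3953 = 59 · 67; the largest prime factor is 67.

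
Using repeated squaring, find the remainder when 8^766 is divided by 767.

8^1 ≡ 8 (mod 767)
8^2 ≡ 8^2 = 64 ≡ 64 (mod 767)
8^4 ≡ 64^2 = 4096 ≡ 261 (mod 767)
8^8 ≡ 261^2 = 68121 ≡ 625 (mod 767)
8^16 ≡ 625^2 = 390625 ≡ 222 (mod 767)
8^32 ≡ 222^2 = 49284 ≡ 196 (mod 767)
8^64 ≡ 196^2 = 38416 ≡ 66 (mod 767)
8^128 ≡ 66^2 = 4356 ≡ 521 (mod 767)
8^256 ≡ 521^2 = 271441 ≡ 690 (mod 767)
8^512 ≡ 690^2 = 476100 ≡ 560 (mod 767)
766 = 512 + 128 + 64 + 32 + 16 + 8 + 4 + 2 in binary powers of 2.
So 8^766 ≡ 560 · 521 · 66 · 196 · 222 · 625 · 261 · 64 ≡ 285 (mod 767).
Since 285 ≠ 1, base 8 is a Fermat witness: 767 is composite.

285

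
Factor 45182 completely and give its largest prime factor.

41

45182 = 2 · 22591
22591 = 19 · 1189
1189 = 29 · 41
41 is prime.
So 45182 = 2 · 19 · 29 · 41; the largest prime factor is 41.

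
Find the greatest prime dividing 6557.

83

6557 = 79 · 83
83 is prime.
So 6557 = 79 · 83; the largest prime factor is 83.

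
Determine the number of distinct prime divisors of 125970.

125970 = 2 · 62985
62985 = 3 · 20995
20995 = 5 · 4199
4199 = 13 · 323
323 = 17 · 19
125970 = 2 · 3 · 5 · 13 · 17 · 19, which has 6 distinct prime factors.

6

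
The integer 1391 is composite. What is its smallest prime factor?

1391 is odd.
Digit sum 14, not divisible by 3.
Ends in 1: not divisible by 5.
7: 1391 = 7·198 + 5
11: 1391 = 11·126 + 5
13: 1391 = 13·107

13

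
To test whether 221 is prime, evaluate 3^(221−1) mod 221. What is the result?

3^1 ≡ 3 (mod 221)
3^2 ≡ 3^2 = 9 ≡ 9 (mod 221)
3^4 ≡ 9^2 = 81 ≡ 81 (mod 221)
3^8 ≡ 81^2 = 6561 ≡ 152 (mod 221)
3^16 ≡ 152^2 = 23104 ≡ 120 (mod 221)
3^32 ≡ 120^2 = 14400 ≡ 35 (mod 221)
3^64 ≡ 35^2 = 1225 ≡ 120 (mod 221)
3^128 ≡ 120^2 = 14400 ≡ 35 (mod 221)
220 = 128 + 64 + 16 + 8 + 4 in binary powers of 2.
So 3^220 ≡ 35 · 120 · 120 · 152 · 81 ≡ 55 (mod 221).
Since 55 ≠ 1, base 3 is a Fermat witness: 221 is composite.

55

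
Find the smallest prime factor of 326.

2

326 is even: 2 divides it.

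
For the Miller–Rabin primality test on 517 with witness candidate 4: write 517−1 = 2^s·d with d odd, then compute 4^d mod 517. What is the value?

267

517 − 1 = 516 = 2^2 · 129, so d = 129.
4^1 ≡ 4 (mod 517)
4^2 ≡ 4^2 = 16 ≡ 16 (mod 517)
4^4 ≡ 16^2 = 256 ≡ 256 (mod 517)
4^8 ≡ 256^2 = 65536 ≡ 394 (mod 517)
4^16 ≡ 394^2 = 155236 ≡ 136 (mod 517)
4^32 ≡ 136^2 = 18496 ≡ 401 (mod 517)
4^64 ≡ 401^2 = 160801 ≡ 14 (mod 517)
4^128 ≡ 14^2 = 196 ≡ 196 (mod 517)
129 = 128 + 1 in binary powers of 2.
So 4^129 ≡ 196 · 4 ≡ 267 (mod 517).
Squaring chain: 267 → 460; never reaches −1, so base 4 is a Miller–Rabin witness that 517 is composite.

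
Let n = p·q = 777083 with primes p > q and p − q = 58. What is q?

853

Since p = q + 58, we have 777083 = q(q + 58), so q² + 58q − 777083 = 0.
Discriminant: 58² + 4·777083 = 3364 + 3108332 = 3111696; √3111696 = 1764.
q = (−58 + 1764)/2 = 853, and p = q + 58 = 911.
Check: 853 · 911 = 777083.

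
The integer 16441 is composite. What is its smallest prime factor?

41

16441 is odd.
Digit sum 16, not divisible by 3.
Ends in 1: not divisible by 5.
7: 16441 = 7·2348 + 5
11: 16441 = 11·1494 + 7
13: 16441 = 13·1264 + 9
17: 16441 = 17·967 + 2
19: 16441 = 19·865 + 6
23: 16441 = 23·714 + 19
29: 16441 = 29·566 + 27
31: 16441 = 31·530 + 11
37: 16441 = 37·444 + 13
41: 16441 = 41·401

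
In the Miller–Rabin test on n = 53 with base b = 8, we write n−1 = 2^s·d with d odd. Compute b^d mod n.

53 − 1 = 52 = 2^2 · 13, so d = 13.
8^1 ≡ 8 (mod 53)
8^2 ≡ 8^2 = 64 ≡ 11 (mod 53)
8^4 ≡ 11^2 = 121 ≡ 15 (mod 53)
8^8 ≡ 15^2 = 225 ≡ 13 (mod 53)
13 = 8 + 4 + 1 in binary powers of 2.
So 8^13 ≡ 13 · 15 · 8 ≡ 23 (mod 53).
Squaring chain: 23 → 52; reaches −1, so base 8 does not prove 53 composite.

23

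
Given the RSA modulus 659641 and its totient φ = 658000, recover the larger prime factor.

941

φ(n) = (p−1)(q−1) = n − (p+q) + 1, so p + q = 659641 − 658000 + 1 = 1642.
p and q are the roots of t² − 1642t + 659641 = 0.
Discriminant: 1642² − 4·659641 = 2696164 − 2638564 = 57600; √57600 = 240.
q = (1642 − 240)/2 = 701, p = (1642 + 240)/2 = 941.
Check: 701 · 941 = 659641.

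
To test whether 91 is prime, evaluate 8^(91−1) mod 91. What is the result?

64

8^1 ≡ 8 (mod 91)
8^2 ≡ 8^2 = 64 ≡ 64 (mod 91)
8^4 ≡ 64^2 = 4096 ≡ 1 (mod 91)
8^8 ≡ 1^2 = 1 ≡ 1 (mod 91)
8^16 ≡ 1^2 = 1 ≡ 1 (mod 91)
8^32 ≡ 1^2 = 1 ≡ 1 (mod 91)
8^64 ≡ 1^2 = 1 ≡ 1 (mod 91)
90 = 64 + 16 + 8 + 2 in binary powers of 2.
So 8^90 ≡ 1 · 1 · 1 · 64 ≡ 64 (mod 91).
Since 64 ≠ 1, base 8 is a Fermat witness: 91 is composite.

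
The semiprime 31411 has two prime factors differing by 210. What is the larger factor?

Since p = q + 210, we have 31411 = q(q + 210), so q² + 210q − 31411 = 0.
Discriminant: 210² + 4·31411 = 44100 + 125644 = 169744; √169744 = 412.
q = (−210 + 412)/2 = 101, and p = q + 210 = 311.
Check: 101 · 311 = 31411.

311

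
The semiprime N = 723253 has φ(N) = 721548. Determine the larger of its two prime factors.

919

φ(n) = (p−1)(q−1) = n − (p+q) + 1, so p + q = 723253 − 721548 + 1 = 1706.
p and q are the roots of t² − 1706t + 723253 = 0.
Discriminant: 1706² − 4·723253 = 2910436 − 2893012 = 17424; √17424 = 132.
q = (1706 − 132)/2 = 787, p = (1706 + 132)/2 = 919.
Check: 787 · 919 = 723253.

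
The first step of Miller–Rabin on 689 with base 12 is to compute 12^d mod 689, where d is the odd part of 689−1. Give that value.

689 − 1 = 688 = 2^4 · 43, so d = 43.
12^1 ≡ 12 (mod 689)
12^2 ≡ 12^2 = 144 ≡ 144 (mod 689)
12^4 ≡ 144^2 = 20736 ≡ 66 (mod 689)
12^8 ≡ 66^2 = 4356 ≡ 222 (mod 689)
12^16 ≡ 222^2 = 49284 ≡ 365 (mod 689)
12^32 ≡ 365^2 = 133225 ≡ 248 (mod 689)
43 = 32 + 8 + 2 + 1 in binary powers of 2.
So 12^43 ≡ 248 · 222 · 144 · 12 ≡ 337 (mod 689).
Squaring chain: 337 → 573 → 365 → 248; never reaches −1, so base 12 is a Miller–Rabin witness that 689 is composite.

337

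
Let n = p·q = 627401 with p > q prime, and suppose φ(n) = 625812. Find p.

φ(n) = (p−1)(q−1) = n − (p+q) + 1, so p + q = 627401 − 625812 + 1 = 1590.
p and q are the roots of t² − 1590t + 627401 = 0.
Discriminant: 1590² − 4·627401 = 2528100 − 2509604 = 18496; √18496 = 136.
q = (1590 − 136)/2 = 727, p = (1590 + 136)/2 = 863.
Check: 727 · 863 = 627401.

863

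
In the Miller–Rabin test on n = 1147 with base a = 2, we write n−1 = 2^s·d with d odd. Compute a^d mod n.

1124

1147 − 1 = 1146 = 2^1 · 573, so d = 573.
2^1 ≡ 2 (mod 1147)
2^2 ≡ 2^2 = 4 ≡ 4 (mod 1147)
2^4 ≡ 4^2 = 16 ≡ 16 (mod 1147)
2^8 ≡ 16^2 = 256 ≡ 256 (mod 1147)
2^16 ≡ 256^2 = 65536 ≡ 157 (mod 1147)
2^32 ≡ 157^2 = 24649 ≡ 562 (mod 1147)
2^64 ≡ 562^2 = 315844 ≡ 419 (mod 1147)
2^128 ≡ 419^2 = 175561 ≡ 70 (mod 1147)
2^256 ≡ 70^2 = 4900 ≡ 312 (mod 1147)
2^512 ≡ 312^2 = 97344 ≡ 996 (mod 1147)
573 = 512 + 32 + 16 + 8 + 4 + 1 in binary powers of 2.
So 2^573 ≡ 996 · 562 · 157 · 256 · 16 · 2 ≡ 1124 (mod 1147).
Squaring chain: 1124; never reaches −1, so base 2 is a Miller–Rabin witness that 1147 is composite.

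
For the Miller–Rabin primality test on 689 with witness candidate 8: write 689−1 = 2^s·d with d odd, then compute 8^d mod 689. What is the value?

291

689 − 1 = 688 = 2^4 · 43, so d = 43.
8^1 ≡ 8 (mod 689)
8^2 ≡ 8^2 = 64 ≡ 64 (mod 689)
8^4 ≡ 64^2 = 4096 ≡ 651 (mod 689)
8^8 ≡ 651^2 = 423801 ≡ 66 (mod 689)
8^16 ≡ 66^2 = 4356 ≡ 222 (mod 689)
8^32 ≡ 222^2 = 49284 ≡ 365 (mod 689)
43 = 32 + 8 + 2 + 1 in binary powers of 2.
So 8^43 ≡ 365 · 66 · 64 · 8 ≡ 291 (mod 689).
Squaring chain: 291 → 623 → 222 → 365; never reaches −1, so base 8 is a Miller–Rabin witness that 689 is composite.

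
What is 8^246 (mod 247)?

77

8^1 ≡ 8 (mod 247)
8^2 ≡ 8^2 = 64 ≡ 64 (mod 247)
8^4 ≡ 64^2 = 4096 ≡ 144 (mod 247)
8^8 ≡ 144^2 = 20736 ≡ 235 (mod 247)
8^16 ≡ 235^2 = 55225 ≡ 144 (mod 247)
8^32 ≡ 144^2 = 20736 ≡ 235 (mod 247)
8^64 ≡ 235^2 = 55225 ≡ 144 (mod 247)
8^128 ≡ 144^2 = 20736 ≡ 235 (mod 247)
246 = 128 + 64 + 32 + 16 + 4 + 2 in binary powers of 2.
So 8^246 ≡ 235 · 144 · 235 · 144 · 144 · 64 ≡ 77 (mod 247).
Since 77 ≠ 1, base 8 is a Fermat witness: 247 is composite.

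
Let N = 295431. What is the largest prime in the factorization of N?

295431 = 3 · 98477
98477 = 19 · 5183
5183 = 71 · 73
73 is prime.
So 295431 = 3 · 19 · 71 · 73; the largest prime factor is 73.

73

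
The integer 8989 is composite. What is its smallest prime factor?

8989 is odd.
Digit sum 34, not divisible by 3.
Ends in 9: not divisible by 5.
7: 8989 = 7·1284 + 1
11: 8989 = 11·817 + 2
13: 8989 = 13·691 + 6
17: 8989 = 17·528 + 13
19: 8989 = 19·473 + 2
23: 8989 = 23·390 + 19
29: 8989 = 29·309 + 28
31: 8989 = 31·289 + 30
37: 8989 = 37·242 + 35
41: 8989 = 41·219 + 10
43: 8989 = 43·209 + 2
47: 8989 = 47·191 + 12
53: 8989 = 53·169 + 32
59: 8989 = 59·152 + 21
61: 8989 = 61·147 + 22
67: 8989 = 67·134 + 11
71: 8989 = 71·126 + 43
73: 8989 = 73·123 + 10
79: 8989 = 79·113 + 62
83: 8989 = 83·108 + 25
89: 8989 = 89·101

89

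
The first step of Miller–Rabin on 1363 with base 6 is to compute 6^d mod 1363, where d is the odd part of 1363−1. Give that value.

1363 − 1 = 1362 = 2^1 · 681, so d = 681.
6^1 ≡ 6 (mod 1363)
6^2 ≡ 6^2 = 36 ≡ 36 (mod 1363)
6^4 ≡ 36^2 = 1296 ≡ 1296 (mod 1363)
6^8 ≡ 1296^2 = 1679616 ≡ 400 (mod 1363)
6^16 ≡ 400^2 = 160000 ≡ 529 (mod 1363)
6^32 ≡ 529^2 = 279841 ≡ 426 (mod 1363)
6^64 ≡ 426^2 = 181476 ≡ 197 (mod 1363)
6^128 ≡ 197^2 = 38809 ≡ 645 (mod 1363)
6^256 ≡ 645^2 = 416025 ≡ 310 (mod 1363)
6^512 ≡ 310^2 = 96100 ≡ 690 (mod 1363)
681 = 512 + 128 + 32 + 8 + 1 in binary powers of 2.
So 6^681 ≡ 690 · 645 · 426 · 400 · 6 ≡ 486 (mod 1363).
Squaring chain: 486; never reaches −1, so base 6 is a Miller–Rabin witness that 1363 is composite.

486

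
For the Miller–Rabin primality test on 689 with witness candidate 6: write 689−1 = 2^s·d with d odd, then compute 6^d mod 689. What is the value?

241

689 − 1 = 688 = 2^4 · 43, so d = 43.
6^1 ≡ 6 (mod 689)
6^2 ≡ 6^2 = 36 ≡ 36 (mod 689)
6^4 ≡ 36^2 = 1296 ≡ 607 (mod 689)
6^8 ≡ 607^2 = 368449 ≡ 523 (mod 689)
6^16 ≡ 523^2 = 273529 ≡ 685 (mod 689)
6^32 ≡ 685^2 = 469225 ≡ 16 (mod 689)
43 = 32 + 8 + 2 + 1 in binary powers of 2.
So 6^43 ≡ 16 · 523 · 36 · 6 ≡ 241 (mod 689).
Squaring chain: 241 → 205 → 685 → 16; never reaches −1, so base 6 is a Miller–Rabin witness that 689 is composite.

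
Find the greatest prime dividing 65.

65 = 5 · 13
13 is prime.
So 65 = 5 · 13; the largest prime factor is 13.

13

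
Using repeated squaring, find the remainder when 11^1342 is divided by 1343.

672

11^1 ≡ 11 (mod 1343)
11^2 ≡ 11^2 = 121 ≡ 121 (mod 1343)
11^4 ≡ 121^2 = 14641 ≡ 1211 (mod 1343)
11^8 ≡ 1211^2 = 1466521 ≡ 1308 (mod 1343)
11^16 ≡ 1308^2 = 1710864 ≡ 1225 (mod 1343)
11^32 ≡ 1225^2 = 1500625 ≡ 494 (mod 1343)
11^64 ≡ 494^2 = 244036 ≡ 953 (mod 1343)
11^128 ≡ 953^2 = 908209 ≡ 341 (mod 1343)
11^256 ≡ 341^2 = 116281 ≡ 783 (mod 1343)
11^512 ≡ 783^2 = 613089 ≡ 681 (mod 1343)
11^1024 ≡ 681^2 = 463761 ≡ 426 (mod 1343)
1342 = 1024 + 256 + 32 + 16 + 8 + 4 + 2 in binary powers of 2.
So 11^1342 ≡ 426 · 783 · 494 · 1225 · 1308 · 1211 · 121 ≡ 672 (mod 1343).
Since 672 ≠ 1, base 11 is a Fermat witness: 1343 is composite.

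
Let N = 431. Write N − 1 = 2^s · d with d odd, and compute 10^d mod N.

1

431 − 1 = 430 = 2^1 · 215, so d = 215.
10^1 ≡ 10 (mod 431)
10^2 ≡ 10^2 = 100 ≡ 100 (mod 431)
10^4 ≡ 100^2 = 10000 ≡ 87 (mod 431)
10^8 ≡ 87^2 = 7569 ≡ 242 (mod 431)
10^16 ≡ 242^2 = 58564 ≡ 379 (mod 431)
10^32 ≡ 379^2 = 143641 ≡ 118 (mod 431)
10^64 ≡ 118^2 = 13924 ≡ 132 (mod 431)
10^128 ≡ 132^2 = 17424 ≡ 184 (mod 431)
215 = 128 + 64 + 16 + 4 + 2 + 1 in binary powers of 2.
So 10^215 ≡ 184 · 132 · 379 · 87 · 100 · 10 ≡ 1 (mod 431).
Since 10^d ≡ 1 (mod 431), base 10 does not prove 431 composite.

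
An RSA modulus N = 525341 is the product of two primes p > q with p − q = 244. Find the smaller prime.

613

Since p = q + 244, we have 525341 = q(q + 244), so q² + 244q − 525341 = 0.
Discriminant: 244² + 4·525341 = 59536 + 2101364 = 2160900; √2160900 = 1470.
q = (−244 + 1470)/2 = 613, and p = q + 244 = 857.
Check: 613 · 857 = 525341.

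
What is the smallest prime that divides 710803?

710803 is odd.
Digit sum 19, not divisible by 3.
Ends in 3: not divisible by 5.
7: 710803 = 7·101543 + 2
11: 710803 = 11·64618 + 5
13: 710803 = 13·54677 + 2
17: 710803 = 17·41811 + 16
19: 710803 = 19·37410 + 13
23: 710803 = 23·30904 + 11
29: 710803 = 29·24510 + 13
31: 710803 = 31·22929 + 4
37: 710803 = 37·19210 + 33
41: 710803 = 41·17336 + 27
43: 710803 = 43·16530 + 13
47: 710803 = 47·15123 + 22
53: 710803 = 53·13411 + 20
59: 710803 = 59·12047 + 30
61: 710803 = 61·11652 + 31
67: 710803 = 67·10609

67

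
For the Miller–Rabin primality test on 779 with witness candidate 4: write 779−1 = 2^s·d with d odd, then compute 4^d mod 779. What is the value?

605

779 − 1 = 778 = 2^1 · 389, so d = 389.
4^1 ≡ 4 (mod 779)
4^2 ≡ 4^2 = 16 ≡ 16 (mod 779)
4^4 ≡ 16^2 = 256 ≡ 256 (mod 779)
4^8 ≡ 256^2 = 65536 ≡ 100 (mod 779)
4^16 ≡ 100^2 = 10000 ≡ 652 (mod 779)
4^32 ≡ 652^2 = 425104 ≡ 549 (mod 779)
4^64 ≡ 549^2 = 301401 ≡ 707 (mod 779)
4^128 ≡ 707^2 = 499849 ≡ 510 (mod 779)
4^256 ≡ 510^2 = 260100 ≡ 693 (mod 779)
389 = 256 + 128 + 4 + 1 in binary powers of 2.
So 4^389 ≡ 693 · 510 · 256 · 4 ≡ 605 (mod 779).
Squaring chain: 605; never reaches −1, so base 4 is a Miller–Rabin witness that 779 is composite.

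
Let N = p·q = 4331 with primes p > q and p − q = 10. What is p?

71

Since p = q + 10, we have 4331 = q(q + 10), so q² + 10q − 4331 = 0.
Discriminant: 10² + 4·4331 = 100 + 17324 = 17424; √17424 = 132.
q = (−10 + 132)/2 = 61, and p = q + 10 = 71.
Check: 61 · 71 = 4331.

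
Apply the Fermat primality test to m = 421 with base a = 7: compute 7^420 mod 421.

7^1 ≡ 7 (mod 421)
7^2 ≡ 7^2 = 49 ≡ 49 (mod 421)
7^4 ≡ 49^2 = 2401 ≡ 296 (mod 421)
7^8 ≡ 296^2 = 87616 ≡ 48 (mod 421)
7^16 ≡ 48^2 = 2304 ≡ 199 (mod 421)
7^32 ≡ 199^2 = 39601 ≡ 27 (mod 421)
7^64 ≡ 27^2 = 729 ≡ 308 (mod 421)
7^128 ≡ 308^2 = 94864 ≡ 139 (mod 421)
7^256 ≡ 139^2 = 19321 ≡ 376 (mod 421)
420 = 256 + 128 + 32 + 4 in binary powers of 2.
So 7^420 ≡ 376 · 139 · 27 · 296 ≡ 1 (mod 421).
Since the result is 1, base 7 gives no evidence that 421 is composite.

1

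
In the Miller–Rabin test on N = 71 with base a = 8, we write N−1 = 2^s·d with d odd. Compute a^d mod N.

71 − 1 = 70 = 2^1 · 35, so d = 35.
8^1 ≡ 8 (mod 71)
8^2 ≡ 8^2 = 64 ≡ 64 (mod 71)
8^4 ≡ 64^2 = 4096 ≡ 49 (mod 71)
8^8 ≡ 49^2 = 2401 ≡ 58 (mod 71)
8^16 ≡ 58^2 = 3364 ≡ 27 (mod 71)
8^32 ≡ 27^2 = 729 ≡ 19 (mod 71)
35 = 32 + 2 + 1 in binary powers of 2.
So 8^35 ≡ 19 · 64 · 8 ≡ 1 (mod 71).
Since 8^d ≡ 1 (mod 71), base 8 does not prove 71 composite.

1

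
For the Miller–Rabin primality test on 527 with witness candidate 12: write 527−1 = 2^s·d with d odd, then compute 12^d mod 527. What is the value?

177

527 − 1 = 526 = 2^1 · 263, so d = 263.
12^1 ≡ 12 (mod 527)
12^2 ≡ 12^2 = 144 ≡ 144 (mod 527)
12^4 ≡ 144^2 = 20736 ≡ 183 (mod 527)
12^8 ≡ 183^2 = 33489 ≡ 288 (mod 527)
12^16 ≡ 288^2 = 82944 ≡ 205 (mod 527)
12^32 ≡ 205^2 = 42025 ≡ 392 (mod 527)
12^64 ≡ 392^2 = 153664 ≡ 307 (mod 527)
12^128 ≡ 307^2 = 94249 ≡ 443 (mod 527)
12^256 ≡ 443^2 = 196249 ≡ 205 (mod 527)
263 = 256 + 4 + 2 + 1 in binary powers of 2.
So 12^263 ≡ 205 · 183 · 144 · 12 ≡ 177 (mod 527).
Squaring chain: 177; never reaches −1, so base 12 is a Miller–Rabin witness that 527 is composite.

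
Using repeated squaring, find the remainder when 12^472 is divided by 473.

210

12^1 ≡ 12 (mod 473)
12^2 ≡ 12^2 = 144 ≡ 144 (mod 473)
12^4 ≡ 144^2 = 20736 ≡ 397 (mod 473)
12^8 ≡ 397^2 = 157609 ≡ 100 (mod 473)
12^16 ≡ 100^2 = 10000 ≡ 67 (mod 473)
12^32 ≡ 67^2 = 4489 ≡ 232 (mod 473)
12^64 ≡ 232^2 = 53824 ≡ 375 (mod 473)
12^128 ≡ 375^2 = 140625 ≡ 144 (mod 473)
12^256 ≡ 144^2 = 20736 ≡ 397 (mod 473)
472 = 256 + 128 + 64 + 16 + 8 in binary powers of 2.
So 12^472 ≡ 397 · 144 · 375 · 67 · 100 ≡ 210 (mod 473).
Since 210 ≠ 1, base 12 is a Fermat witness: 473 is composite.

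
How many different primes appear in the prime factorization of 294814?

294814 = 2 · 147407
147407 = 13 · 11339
11339 = 17 · 667
667 = 23 · 29
294814 = 2 · 13 · 17 · 23 · 29, which has 5 distinct prime factors.

5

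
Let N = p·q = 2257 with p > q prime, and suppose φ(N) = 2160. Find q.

φ(n) = (p−1)(q−1) = n − (p+q) + 1, so p + q = 2257 − 2160 + 1 = 98.
p and q are the roots of t² − 98t + 2257 = 0.
Discriminant: 98² − 4·2257 = 9604 − 9028 = 576; √576 = 24.
q = (98 − 24)/2 = 37, p = (98 + 24)/2 = 61.
Check: 37 · 61 = 2257.

37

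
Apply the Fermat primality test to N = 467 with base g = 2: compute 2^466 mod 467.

1

2^1 ≡ 2 (mod 467)
2^2 ≡ 2^2 = 4 ≡ 4 (mod 467)
2^4 ≡ 4^2 = 16 ≡ 16 (mod 467)
2^8 ≡ 16^2 = 256 ≡ 256 (mod 467)
2^16 ≡ 256^2 = 65536 ≡ 156 (mod 467)
2^32 ≡ 156^2 = 24336 ≡ 52 (mod 467)
2^64 ≡ 52^2 = 2704 ≡ 369 (mod 467)
2^128 ≡ 369^2 = 136161 ≡ 264 (mod 467)
2^256 ≡ 264^2 = 69696 ≡ 113 (mod 467)
466 = 256 + 128 + 64 + 16 + 2 in binary powers of 2.
So 2^466 ≡ 113 · 264 · 369 · 156 · 4 ≡ 1 (mod 467).
Since the result is 1, base 2 gives no evidence that 467 is composite.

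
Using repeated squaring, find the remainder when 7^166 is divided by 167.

1

7^1 ≡ 7 (mod 167)
7^2 ≡ 7^2 = 49 ≡ 49 (mod 167)
7^4 ≡ 49^2 = 2401 ≡ 63 (mod 167)
7^8 ≡ 63^2 = 3969 ≡ 128 (mod 167)
7^16 ≡ 128^2 = 16384 ≡ 18 (mod 167)
7^32 ≡ 18^2 = 324 ≡ 157 (mod 167)
7^64 ≡ 157^2 = 24649 ≡ 100 (mod 167)
7^128 ≡ 100^2 = 10000 ≡ 147 (mod 167)
166 = 128 + 32 + 4 + 2 in binary powers of 2.
So 7^166 ≡ 147 · 157 · 63 · 49 ≡ 1 (mod 167).
Since the result is 1, base 7 gives no evidence that 167 is composite.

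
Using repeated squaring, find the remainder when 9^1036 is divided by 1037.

985

9^1 ≡ 9 (mod 1037)
9^2 ≡ 9^2 = 81 ≡ 81 (mod 1037)
9^4 ≡ 81^2 = 6561 ≡ 339 (mod 1037)
9^8 ≡ 339^2 = 114921 ≡ 851 (mod 1037)
9^16 ≡ 851^2 = 724201 ≡ 375 (mod 1037)
9^32 ≡ 375^2 = 140625 ≡ 630 (mod 1037)
9^64 ≡ 630^2 = 396900 ≡ 766 (mod 1037)
9^128 ≡ 766^2 = 586756 ≡ 851 (mod 1037)
9^256 ≡ 851^2 = 724201 ≡ 375 (mod 1037)
9^512 ≡ 375^2 = 140625 ≡ 630 (mod 1037)
9^1024 ≡ 630^2 = 396900 ≡ 766 (mod 1037)
1036 = 1024 + 8 + 4 in binary powers of 2.
So 9^1036 ≡ 766 · 851 · 339 ≡ 985 (mod 1037).
Since 985 ≠ 1, base 9 is a Fermat witness: 1037 is composite.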